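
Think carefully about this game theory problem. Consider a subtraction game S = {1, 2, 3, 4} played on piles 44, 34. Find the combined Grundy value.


Subtraction set: {1, 2, 3, 4}
For this subtraction set, G(n) = n mod 5 (period = max + 1 = 5).
Pile 1 (size 44): G(44) = 44 mod 5 = 4
Pile 2 (size 34): G(34) = 34 mod 5 = 4
Total Grundy value = XOR of all: 4 XOR 4 = 0

0


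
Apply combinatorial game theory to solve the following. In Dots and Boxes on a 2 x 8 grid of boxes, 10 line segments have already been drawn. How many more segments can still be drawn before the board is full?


Grid: 2 x 8 boxes, i.e. 3 rows and 9 columns of dots.
Horizontal edges: (rows + 1) * cols = 3 * 8 = 24
Vertical edges: rows * (cols + 1) = 2 * 9 = 18
Total edges: 24 + 18 = 42
Edges drawn: 10
Remaining: 42 - 10 = 32

32


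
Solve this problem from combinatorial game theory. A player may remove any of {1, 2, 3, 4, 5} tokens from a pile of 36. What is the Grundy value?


The subtraction set is S = {1, 2, 3, 4, 5}.
G(k) = mex{ G(k - s) : s in S, s <= k }. We compute iteratively: G(0) = 0.
G(1) = mex({0}) = 1
G(2) = mex({0, 1}) = 2
G(3) = mex({0, 1, 2}) = 3
G(4) = mex({0, 1, 2, 3}) = 4
G(5) = mex({0, 1, 2, 3, 4}) = 5
G(6) = mex({1, 2, 3, 4, 5}) = 0
G(7) = mex({0, 2, 3, 4, 5}) = 1
G(8) = mex({0, 1, 3, 4, 5}) = 2
G(9) = mex({0, 1, 2, 4, 5}) = 3
G(10) = mex({0, 1, 2, 3, 5}) = 4
Observe that G(6)..G(10) = 0, 1, 2, 3, 4 repeats G(0)..G(4) = 0, 1, 2, 3, 4.
For k >= max(S) = 5, G(k) is determined by the previous 5 values G(k-5)..G(k-1); a window of 5 consecutive values has recurred shifted by 6, so by induction G(k + 6) = G(k) for all k >= 0: the sequence is periodic from the start with period 6.
One period: G(0..5) = 0, 1, 2, 3, 4, 5.
36 mod 6 = 0, so G(36) = G(0) = 0.

0


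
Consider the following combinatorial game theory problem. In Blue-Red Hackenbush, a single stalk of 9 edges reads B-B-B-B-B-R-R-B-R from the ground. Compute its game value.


Edges (from ground): B-B-B-B-B-R-R-B-R
By Berlekamp's sign-expansion rule, a Blue-Red Hackenbush stalk has the value of the surreal number whose sign sequence is the edge sequence with B -> + and R -> -.
Sign sequence: +++++--+-
Trace the sign expansion in the surreal number tree, starting from 0:
Edge 1: B (sign +) -> bounds (0, +inf), value = 1
Edge 2: B (sign +) -> bounds (1, +inf), value = 2
Edge 3: B (sign +) -> bounds (2, +inf), value = 3
Edge 4: B (sign +) -> bounds (3, +inf), value = 4
Edge 5: B (sign +) -> bounds (4, +inf), value = 5
Edge 6: R (sign -) -> bounds (4, 5), value = 9/2
Edge 7: R (sign -) -> bounds (4, 9/2), value = 17/4
Edge 8: B (sign +) -> bounds (17/4, 9/2), value = 35/8
Edge 9: R (sign -) -> bounds (17/4, 35/8), value = 69/16
Game value = 69/16

69/16


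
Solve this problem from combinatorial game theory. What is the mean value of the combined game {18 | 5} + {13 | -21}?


G1 = {18 | 5}, G2 = {13 | -21}
Each is a switch {a | b} with numbers a > b; its mean value is (a + b)/2, and mean value is additive over game sums: m(G1 + G2) = m(G1) + m(G2).
Mean of G1 = (18 + (5))/2 = 23/2 = 23/2
Mean of G2 = (13 + (-21))/2 = -8/2 = -4
Mean of G1 + G2 = 23/2 + -4 = 15/2

15/2


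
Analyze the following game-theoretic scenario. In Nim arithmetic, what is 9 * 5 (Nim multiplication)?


Nim multiplication is bilinear over XOR: (u XOR v) * w = (u*w) XOR (v*w).
So we split each operand into its bit components and XOR the pairwise Nim products.
9 = 1 + 8 (as XOR of powers of 2).
5 = 1 + 4 (as XOR of powers of 2).
Using the standard Nim-product table on single bits:
  2*2 = 3,   2*4 = 8,   2*8 = 12,
  4*4 = 6,   4*8 = 11,  8*8 = 13,
and  1*x = x (identity), k*l = l*k (commutative).
Pairwise Nim products:
  1 * 1 = 1
  1 * 4 = 4
  8 * 1 = 8
  8 * 4 = 11
XOR them: 1 XOR 4 XOR 8 XOR 11 = 6.
Result: 9 * 5 = 6 (in Nim).

6


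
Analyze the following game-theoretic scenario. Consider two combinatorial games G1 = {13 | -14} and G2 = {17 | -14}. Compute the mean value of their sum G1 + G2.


G1 = {13 | -14}, G2 = {17 | -14}
Each is a switch {a | b} with numbers a > b; its mean value is (a + b)/2, and mean value is additive over game sums: m(G1 + G2) = m(G1) + m(G2).
Mean of G1 = (13 + (-14))/2 = -1/2 = -1/2
Mean of G2 = (17 + (-14))/2 = 3/2 = 3/2
Mean of G1 + G2 = -1/2 + 3/2 = 1

1


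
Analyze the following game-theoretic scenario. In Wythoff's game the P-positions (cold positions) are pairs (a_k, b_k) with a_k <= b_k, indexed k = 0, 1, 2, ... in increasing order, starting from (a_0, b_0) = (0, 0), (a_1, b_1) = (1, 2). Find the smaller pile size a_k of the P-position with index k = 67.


By Wythoff's theorem, a_k = floor(k * phi) and b_k = floor(k * phi^2) = a_k + k, where phi = (1 + sqrt(5))/2 is the golden ratio.
phi = (1 + sqrt(5))/2 = 1.618034
k = 67
k * phi = 67 * 1.618034 = 108.408277
a_67 = floor(k * phi) = 108

108


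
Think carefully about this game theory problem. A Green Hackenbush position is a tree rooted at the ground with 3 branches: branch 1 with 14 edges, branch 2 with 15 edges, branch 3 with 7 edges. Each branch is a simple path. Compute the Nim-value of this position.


The tree has 3 branches from the ground vertex.
In Green Hackenbush, the Nim-value of a simple path of length k is k.
Branch 1: length 14, Nim-value = 14
Branch 2: length 15, Nim-value = 15
Branch 3: length 7, Nim-value = 7
Total Nim-value = XOR of all branch values:
0 XOR 14 = 14
14 XOR 15 = 1
1 XOR 7 = 6
Nim-value of the tree = 6

6


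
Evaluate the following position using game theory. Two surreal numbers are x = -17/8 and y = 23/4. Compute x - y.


x = -17/8, y = 23/4
Converting to common denominator: 8
x = -17/8, y = 46/8
x - y = -17/8 - 23/4 = -63/8

-63/8


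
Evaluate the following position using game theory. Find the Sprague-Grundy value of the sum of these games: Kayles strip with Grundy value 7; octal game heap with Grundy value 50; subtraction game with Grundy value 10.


By the Sprague-Grundy theorem, the Grundy value of a sum of games is the XOR of individual Grundy values.
Kayles strip: Grundy value = 7. Running XOR: 0 XOR 7 = 7
octal game heap: Grundy value = 50. Running XOR: 7 XOR 50 = 53
subtraction game: Grundy value = 10. Running XOR: 53 XOR 10 = 63
The combined Grundy value is 63.

63


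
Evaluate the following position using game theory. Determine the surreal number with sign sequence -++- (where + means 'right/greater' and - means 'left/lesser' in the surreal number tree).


Sign expansion: -++-
Rule: track bounds (lo, hi), initially (-inf, +inf). On '+', the current value becomes lo and we move to the simplest number in (value, hi): value + 1 if hi = +inf, otherwise the midpoint (value + hi)/2. On '-', the current value becomes hi and we move to value - 1 if lo = -inf, otherwise the midpoint (lo + value)/2.
Start at 0.
Step 1: sign = -, move left. Bounds: (-inf, 0). Value = -1
Step 2: sign = +, move right. Bounds: (-1, 0). Value = -1/2
Step 3: sign = +, move right. Bounds: (-1/2, 0). Value = -1/4
Step 4: sign = -, move left. Bounds: (-1/2, -1/4). Value = -3/8
The surreal number with sign expansion -++- is -3/8.

-3/8


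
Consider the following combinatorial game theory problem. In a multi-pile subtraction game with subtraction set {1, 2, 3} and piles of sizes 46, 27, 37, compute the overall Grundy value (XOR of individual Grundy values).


Subtraction set: {1, 2, 3}
For this subtraction set, G(n) = n mod 4 (period = max + 1 = 4).
Pile 1 (size 46): G(46) = 46 mod 4 = 2
Pile 2 (size 27): G(27) = 27 mod 4 = 3
Pile 3 (size 37): G(37) = 37 mod 4 = 1
Total Grundy value = XOR of all: 2 XOR 3 XOR 1 = 0

0


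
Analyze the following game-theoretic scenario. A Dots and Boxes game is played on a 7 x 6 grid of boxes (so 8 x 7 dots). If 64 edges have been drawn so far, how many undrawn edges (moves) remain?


Grid: 7 x 6 boxes, i.e. 8 rows and 7 columns of dots.
Horizontal edges: (rows + 1) * cols = 8 * 6 = 48
Vertical edges: rows * (cols + 1) = 7 * 7 = 49
Total edges: 48 + 49 = 97
Edges drawn: 64
Remaining: 97 - 64 = 33

33


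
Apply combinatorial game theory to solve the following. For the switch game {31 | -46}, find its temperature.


The game is {31 | -46}, a switch {a | b} with numbers a > b.
Cooling {a | b} by t gives {a - t | b + t}, which stops being hot when a - t = b + t, i.e. at t = (a - b)/2. So the temperature of a switch is (a - b)/2.
Temperature = (Left option - Right option) / 2
= (31 - (-46)) / 2
= 77 / 2
= 77/2

77/2


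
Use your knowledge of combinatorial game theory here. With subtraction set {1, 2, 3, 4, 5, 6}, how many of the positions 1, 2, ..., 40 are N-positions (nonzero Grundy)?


Subtraction set S = {1, 2, 3, 4, 5, 6}, so G(n) = n mod 7.
G(n) = 0 when n is a multiple of 7.
Multiples of 7 in [1, 40]: 5
N-positions (nonzero Grundy) = 40 - 5 = 35

35


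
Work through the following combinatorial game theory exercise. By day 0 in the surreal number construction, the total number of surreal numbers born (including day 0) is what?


Day 0: {|} = 0 is born. Count = 1.
Day n: the number of surreal numbers born by day n is 2^(n+1) - 1.
By day 0: 2^1 - 1 = 1
By day 0: 1 surreal numbers.

1


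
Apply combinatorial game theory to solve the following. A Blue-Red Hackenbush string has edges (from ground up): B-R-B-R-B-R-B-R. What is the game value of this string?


Edges (from ground): B-R-B-R-B-R-B-R
By Berlekamp's sign-expansion rule, a Blue-Red Hackenbush stalk has the value of the surreal number whose sign sequence is the edge sequence with B -> + and R -> -.
Sign sequence: +-+-+-+-
Trace the sign expansion in the surreal number tree, starting from 0:
Edge 1: B (sign +) -> bounds (0, +inf), value = 1
Edge 2: R (sign -) -> bounds (0, 1), value = 1/2
Edge 3: B (sign +) -> bounds (1/2, 1), value = 3/4
Edge 4: R (sign -) -> bounds (1/2, 3/4), value = 5/8
Edge 5: B (sign +) -> bounds (5/8, 3/4), value = 11/16
Edge 6: R (sign -) -> bounds (5/8, 11/16), value = 21/32
Edge 7: B (sign +) -> bounds (21/32, 11/16), value = 43/64
Edge 8: R (sign -) -> bounds (21/32, 43/64), value = 85/128
Game value = 85/128

85/128


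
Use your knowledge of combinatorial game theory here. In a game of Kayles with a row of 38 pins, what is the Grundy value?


Kayles: a move removes 1 or 2 adjacent pins from a contiguous row.
Removing pins from a row of k leaves two independent rows (a, b) with a + b = k - 1 (one pin) or a + b = k - 2 (two pins); an end removal gives a = 0.
By Sprague-Grundy, G(k) = mex{ G(a) XOR G(b) } over all these splits. G(0) = 0.
G(1): splits (0,0):0^0=0 -> mex({0}) = 1
G(2): splits (0,1):0^1=1 (0,0):0^0=0 -> mex({0, 1}) = 2
G(3): splits (0,2):0^2=2 (1,1):1^1=0 (0,1):0^1=1 -> mex({0, 1, 2}) = 3
G(4): splits (0,3):0^3=3 (1,2):1^2=3 (0,2):0^2=2 (1,1):1^1=0 -> mex({0, 2, 3}) = 1
G(5): splits (0,4):0^1=1 (1,3):1^3=2 (2,2):2^2=0 (0,3):0^3=3 (1,2):1^2=3 -> mex({0, 1, 2, 3}) = 4
G(6) = mex({0, 1, 2, 4}) = 3
G(7) = mex({0, 1, 3, 4, 5}) = 2
G(8) = mex({0, 2, 3, 5, 6}) = 1
G(9) = mex({0, 1, 2, 3, 6, 7}) = 4
G(10) = mex({0, 1, 3, 4, 5, 7}) = 2
G(11) = mex({0, 1, 2, 3, 4, 5}) = 6
G(12) = mex({0, 1, 2, 3, 5, 6, 7}) = 4
G(13) = mex({0, 2, 3, 4, 6, 7}) = 1
G(14) = mex({0, 1, 4, 5, 6, 7}) = 2
G(15) = mex({0, 1, 2, 3, 4, 5, 6}) = 7
G(16) = mex({0, 2, 3, 5, 6, 7}) = 1
G(17) = mex({0, 1, 2, 3, 5, 6, 7}) = 4
G(18) = mex({0, 1, 2, 4, 5, 6}) = 3
G(19) = mex({0, 1, 3, 4, 5, 7}) = 2
G(20) = mex({0, 2, 3, 4, 5, 6, 7}) = 1
G(21) = mex({0, 1, 2, 3, 5, 6, 7}) = 4
G(22) = mex({0, 1, 2, 3, 4, 5, 7}) = 6
G(23) = mex({0, 1, 2, 3, 4, 5, 6}) = 7
G(24) = mex({0, 1, 2, 3, 5, 6, 7}) = 4
G(25) = mex({0, 2, 3, 4, 6, 7}) = 1
G(26) = mex({0, 1, 3, 4, 5, 6, 7}) = 2
G(27) = mex({0, 1, 2, 3, 4, 5, 6, 7}) = 8
G(28) = mex({0, 1, 2, 3, 4, 6, 7, 8}) = 5
G(29) = mex({0, 1, 2, 3, 5, 6, 7, 8, 9}) = 4
G(30) = mex({0, 1, 2, 3, 4, 5, 6, 9, 10}) = 7
G(31) = mex({0, 1, 3, 4, 5, 7, 10, 11}) = 2
G(32) = mex({0, 2, 3, 4, 5, 6, 7, 9, 11}) = 1
G(33) = mex({0, 1, 2, 3, 4, 5, 6, 7, 9, 12}) = 8
G(34) = mex({0, 1, 2, 3, 4, 5, 7, 8, 11, 12}) = 6
G(35) = mex({0, 1, 2, 3, 4, 5, 6, 8, 9, 10, 11}) = 7
G(36) = mex({0, 1, 2, 3, 5, 6, 7, 9, 10}) = 4
G(37) = mex({0, 2, 3, 4, 6, 7, 9, 10, 11, 12}) = 1
G(38) = mex({0, 1, 3, 4, 5, 6, 7, 9, 10, 11, 12}) = 2
Therefore G(38) = 2.

2


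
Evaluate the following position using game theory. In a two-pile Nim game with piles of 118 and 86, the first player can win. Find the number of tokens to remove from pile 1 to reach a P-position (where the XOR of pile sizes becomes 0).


Piles: 118 and 86
Current XOR: 118 XOR 86 = 32 (non-zero, so this is an N-position).
To make the XOR zero, we need to find a move that balances the piles.
For pile 1 (size 118): target = 118 XOR 32 = 86
We reduce pile 1 from 118 to 86.
Tokens removed: 118 - 86 = 32
Verification: 86 XOR 86 = 0

32


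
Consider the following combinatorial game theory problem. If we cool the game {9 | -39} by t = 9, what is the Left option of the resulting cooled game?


Original game: {9 | -39} (a switch {a | b} with a > b).
Cooling by t (for t below the temperature (a - b)/2 = 24) taxes each move by t: {a | b} cooled by t is {a - t | b + t}.
Cooling amount: t = 9
Cooled Left option: 9 - 9 = 0
Cooled Right option: -39 + 9 = -30
Cooled game: {0 | -30}
Left option = 0

0


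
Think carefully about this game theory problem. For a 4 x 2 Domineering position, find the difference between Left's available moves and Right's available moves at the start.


Board is 4 x 2 (rows x cols).
Left (vertical) placements: (rows-1) * cols = 3 * 2 = 6
Right (horizontal) placements: rows * (cols-1) = 4 * 1 = 4
Advantage = Left - Right = 6 - 4 = 2

2


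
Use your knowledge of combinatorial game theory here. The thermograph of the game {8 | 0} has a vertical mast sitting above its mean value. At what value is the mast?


Game = {8 | 0}, a switch {a | b} with numbers a > b.
Its thermograph has left wall a - t and right wall b + t, which meet at t = (a - b)/2, where both equal (a + b)/2. So the mast (mean value) is at (a + b)/2.
Mean = (8 + (0))/2 = 8/2 = 4

4


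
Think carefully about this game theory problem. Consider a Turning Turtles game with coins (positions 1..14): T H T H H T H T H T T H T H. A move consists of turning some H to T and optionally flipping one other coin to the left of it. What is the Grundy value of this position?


Coins: T H T H H T H T H T T H T H
Key fact: a single head at position k behaves exactly like a Nim heap of size k (turning it to T and optionally flipping a coin at j < k corresponds to moving the heap from k to j, or to 0), and heads combine as a disjunctive sum (two heads at the same place would cancel, matching j XOR j = 0). So the Nim-value is the XOR of the 1-indexed positions of the heads.
Face-up positions (1-indexed): [2, 4, 5, 7, 9, 12, 14]
XOR 0 with 2: 0 XOR 2 = 2
XOR 2 with 4: 2 XOR 4 = 6
XOR 6 with 5: 6 XOR 5 = 3
XOR 3 with 7: 3 XOR 7 = 4
XOR 4 with 9: 4 XOR 9 = 13
XOR 13 with 12: 13 XOR 12 = 1
XOR 1 with 14: 1 XOR 14 = 15
Nim-value = 15

15


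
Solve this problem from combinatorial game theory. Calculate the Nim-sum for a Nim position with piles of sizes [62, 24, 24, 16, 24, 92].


We need the XOR (exclusive or) of all pile sizes.
After XOR-ing pile 1 (size 62): 0 XOR 62 = 62
After XOR-ing pile 2 (size 24): 62 XOR 24 = 38
After XOR-ing pile 3 (size 24): 38 XOR 24 = 62
After XOR-ing pile 4 (size 16): 62 XOR 16 = 46
After XOR-ing pile 5 (size 24): 46 XOR 24 = 54
After XOR-ing pile 6 (size 92): 54 XOR 92 = 106
The Nim-value of this position is 106.

106


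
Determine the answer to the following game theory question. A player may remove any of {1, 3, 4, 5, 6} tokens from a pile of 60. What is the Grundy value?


The subtraction set is S = {1, 3, 4, 5, 6}.
G(k) = mex{ G(k - s) : s in S, s <= k }. We compute iteratively: G(0) = 0.
G(1) = mex({0}) = 1
G(2) = mex({1}) = 0
G(3) = mex({0}) = 1
G(4) = mex({0, 1}) = 2
G(5) = mex({0, 1, 2}) = 3
G(6) = mex({0, 1, 3}) = 2
G(7) = mex({0, 1, 2}) = 3
G(8) = mex({0, 1, 2, 3}) = 4
G(9) = mex({1, 2, 3, 4}) = 0
G(10) = mex({0, 2, 3}) = 1
G(11) = mex({1, 2, 3, 4}) = 0
G(12) = mex({0, 2, 3, 4}) = 1
G(13) = mex({0, 1, 3, 4}) = 2
G(14) = mex({0, 1, 2, 4}) = 3
Observe that G(9)..G(14) = 0, 1, 0, 1, 2, 3 repeats G(0)..G(5) = 0, 1, 0, 1, 2, 3.
For k >= max(S) = 6, G(k) is determined by the previous 6 values G(k-6)..G(k-1); a window of 6 consecutive values has recurred shifted by 9, so by induction G(k + 9) = G(k) for all k >= 0: the sequence is periodic from the start with period 9.
One period: G(0..8) = 0, 1, 0, 1, 2, 3, 2, 3, 4.
60 mod 9 = 6, so G(60) = G(6) = 2.

2


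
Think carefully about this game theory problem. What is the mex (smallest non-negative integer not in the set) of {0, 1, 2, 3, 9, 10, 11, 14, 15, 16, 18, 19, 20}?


Set = {0, 1, 2, 3, 9, 10, 11, 14, 15, 16, 18, 19, 20}
0 is in the set.
1 is in the set.
2 is in the set.
3 is in the set.
4 is NOT in the set. This is the mex.
mex = 4

4


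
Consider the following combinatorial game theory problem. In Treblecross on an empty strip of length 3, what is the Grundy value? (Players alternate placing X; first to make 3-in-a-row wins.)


Treblecross: place X on empty cells; 3-in-a-row wins.
Playing within two cells of an existing X lets the opponent win at once, so sensible play treats the cells i-2..i+2 around each X as dead. The player left with no safe cell loses, so this is a normal-play take-away game on strips of safe cells.
Placing X at cell i (0-indexed) of a strip of k safe cells leaves independent strips of sizes max(0, i-2) and max(0, k-i-3). Hence G(k) = mex{ G(max(0,i-2)) XOR G(max(0,k-i-3)) : 0 <= i < k }, with G(0) = 0.
G(1): splits (0,0):0^0=0 -> mex({0}) = 1
G(2): splits (0,0):0^0=0 -> mex({0}) = 1
G(3): splits (0,0):0^0=0 -> mex({0}) = 1
Therefore G(3) = 1.

1


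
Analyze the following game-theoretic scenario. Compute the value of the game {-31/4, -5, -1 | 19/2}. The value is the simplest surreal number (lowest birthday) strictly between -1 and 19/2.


Left options: {-31/4, -5, -1}, max = -1
Right options: {19/2}, min = 19/2
All options are numbers and max(Left) < min(Right), so by the simplicity theorem the value is the simplest (earliest-born) number strictly between -1 and 19/2.
Integers 0 through 9 all lie strictly between -1 and 19/2.
Among integers, the simplest (lowest birthday = smallest |n|; 0 is born on day 0, +-n on day n) is 0.
No non-integer in the interval can be simpler: if x is a non-integer in the interval, then floor(x) or ceil(x) also lies in the interval (the interval contains an integer), and both are proper prefixes of x's sign expansion, i.e. born earlier. So the game value is 0.
Game value = 0

0


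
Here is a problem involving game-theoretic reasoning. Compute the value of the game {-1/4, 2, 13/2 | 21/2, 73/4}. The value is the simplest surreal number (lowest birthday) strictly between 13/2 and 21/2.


Left options: {-1/4, 2, 13/2}, max = 13/2
Right options: {21/2, 73/4}, min = 21/2
All options are numbers and max(Left) < min(Right), so by the simplicity theorem the value is the simplest (earliest-born) number strictly between 13/2 and 21/2.
Integers 7 through 10 all lie strictly between 13/2 and 21/2.
Among integers, the simplest (lowest birthday = smallest |n|; 0 is born on day 0, +-n on day n) is 7.
No non-integer in the interval can be simpler: if x is a non-integer in the interval, then floor(x) or ceil(x) also lies in the interval (the interval contains an integer), and both are proper prefixes of x's sign expansion, i.e. born earlier. So the game value is 7.
Game value = 7

7


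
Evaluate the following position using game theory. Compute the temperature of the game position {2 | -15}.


The game is {2 | -15}, a switch {a | b} with numbers a > b.
Cooling {a | b} by t gives {a - t | b + t}, which stops being hot when a - t = b + t, i.e. at t = (a - b)/2. So the temperature of a switch is (a - b)/2.
Temperature = (Left option - Right option) / 2
= (2 - (-15)) / 2
= 17 / 2
= 17/2

17/2


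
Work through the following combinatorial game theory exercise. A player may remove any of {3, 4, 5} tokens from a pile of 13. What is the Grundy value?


The subtraction set is S = {3, 4, 5}.
G(k) = mex{ G(k - s) : s in S, s <= k }. We compute iteratively: G(0) = 0.
G(1) = mex({}) = 0
G(2) = mex({}) = 0
G(3) = mex({0}) = 1
G(4) = mex({0}) = 1
G(5) = mex({0}) = 1
G(6) = mex({0, 1}) = 2
G(7) = mex({0, 1}) = 2
G(8) = mex({1}) = 0
G(9) = mex({1, 2}) = 0
G(10) = mex({1, 2}) = 0
G(11) = mex({0, 2}) = 1
G(12) = mex({0, 2}) = 1
Observe that G(8)..G(12) = 0, 0, 0, 1, 1 repeats G(0)..G(4) = 0, 0, 0, 1, 1.
For k >= max(S) = 5, G(k) is determined by the previous 5 values G(k-5)..G(k-1); a window of 5 consecutive values has recurred shifted by 8, so by induction G(k + 8) = G(k) for all k >= 0: the sequence is periodic from the start with period 8.
One period: G(0..7) = 0, 0, 0, 1, 1, 1, 2, 2.
13 mod 8 = 5, so G(13) = G(5) = 1.

1


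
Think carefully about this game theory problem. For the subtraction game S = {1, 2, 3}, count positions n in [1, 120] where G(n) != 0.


Subtraction set S = {1, 2, 3}, so G(n) = n mod 4.
G(n) = 0 when n is a multiple of 4.
Multiples of 4 in [1, 120]: 30
N-positions (nonzero Grundy) = 120 - 30 = 90

90


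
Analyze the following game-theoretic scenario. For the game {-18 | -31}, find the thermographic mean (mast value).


Game = {-18 | -31}, a switch {a | b} with numbers a > b.
Its thermograph has left wall a - t and right wall b + t, which meet at t = (a - b)/2, where both equal (a + b)/2. So the mast (mean value) is at (a + b)/2.
Mean = (-18 + (-31))/2 = -49/2 = -49/2

-49/2


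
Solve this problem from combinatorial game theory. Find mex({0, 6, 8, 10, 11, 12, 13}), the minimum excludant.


Set = {0, 6, 8, 10, 11, 12, 13}
0 is in the set.
1 is NOT in the set. This is the mex.
mex = 1

1


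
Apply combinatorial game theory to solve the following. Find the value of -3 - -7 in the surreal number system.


x = -3, y = -7
x - y = -3 - -7 = 4

4


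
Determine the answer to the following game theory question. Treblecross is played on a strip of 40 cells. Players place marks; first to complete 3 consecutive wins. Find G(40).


Treblecross: place X on empty cells; 3-in-a-row wins.
Playing within two cells of an existing X lets the opponent win at once, so sensible play treats the cells i-2..i+2 around each X as dead. The player left with no safe cell loses, so this is a normal-play take-away game on strips of safe cells.
Placing X at cell i (0-indexed) of a strip of k safe cells leaves independent strips of sizes max(0, i-2) and max(0, k-i-3). Hence G(k) = mex{ G(max(0,i-2)) XOR G(max(0,k-i-3)) : 0 <= i < k }, with G(0) = 0.
G(1): splits (0,0):0^0=0 -> mex({0}) = 1
G(2): splits (0,0):0^0=0 -> mex({0}) = 1
G(3): splits (0,0):0^0=0 -> mex({0}) = 1
G(4): splits (0,1):0^1=1 (0,0):0^0=0 -> mex({0, 1}) = 2
G(5): splits (0,2):0^1=1 (0,1):0^1=1 (0,0):0^0=0 -> mex({0, 1}) = 2
G(6) = mex({1}) = 0
G(7) = mex({0, 1, 2}) = 3
G(8) = mex({0, 1, 2}) = 3
G(9) = mex({0, 2}) = 1
G(10) = mex({0, 2, 3}) = 1
G(11) = mex({0, 3}) = 1
G(12) = mex({1, 3}) = 0
G(13) = mex({0, 1, 2, 3}) = 4
G(14) = mex({0, 1, 2}) = 3
G(15) = mex({0, 1, 2}) = 3
G(16) = mex({0, 1, 2, 4}) = 3
G(17) = mex({0, 1, 3, 4}) = 2
G(18) = mex({0, 1, 3, 4}) = 2
G(19) = mex({0, 1, 3, 5}) = 2
G(20) = mex({0, 1, 2, 3, 5}) = 4
G(21) = mex({0, 1, 2, 3, 5}) = 4
G(22) = mex({1, 2, 6}) = 0
G(23) = mex({0, 1, 2, 3, 4, 6}) = 5
G(24) = mex({0, 1, 2, 3, 4}) = 5
G(25) = mex({0, 1, 3, 4, 7}) = 2
G(26) = mex({0, 1, 3, 4, 5, 7}) = 2
G(27) = mex({0, 1, 3, 5}) = 2
G(28) = mex({0, 1, 2, 5}) = 3
G(29) = mex({0, 1, 2, 4, 5, 6}) = 3
G(30) = mex({1, 2, 4, 6}) = 0
G(31) = mex({0, 1, 2, 3, 4, 6}) = 5
G(32) = mex({1, 2, 3, 4, 7}) = 0
G(33) = mex({0, 3, 7}) = 1
G(34) = mex({0, 2, 3, 5, 7}) = 1
G(35) = mex({0, 2, 3, 5, 6}) = 1
G(36) = mex({0, 1, 2, 5, 6}) = 3
G(37) = mex({0, 1, 2, 4, 5, 6}) = 3
G(38) = mex({0, 1, 2, 4}) = 3
G(39) = mex({0, 1, 2, 3, 4, 7}) = 5
G(40) = mex({0, 1, 2, 3, 4, 5, 7}) = 6
Therefore G(40) = 6.

6


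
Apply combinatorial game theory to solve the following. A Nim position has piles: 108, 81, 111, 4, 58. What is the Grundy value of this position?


We need the XOR (exclusive or) of all pile sizes.
After XOR-ing pile 1 (size 108): 0 XOR 108 = 108
After XOR-ing pile 2 (size 81): 108 XOR 81 = 61
After XOR-ing pile 3 (size 111): 61 XOR 111 = 82
After XOR-ing pile 4 (size 4): 82 XOR 4 = 86
After XOR-ing pile 5 (size 58): 86 XOR 58 = 108
The Nim-value of this position is 108.

108


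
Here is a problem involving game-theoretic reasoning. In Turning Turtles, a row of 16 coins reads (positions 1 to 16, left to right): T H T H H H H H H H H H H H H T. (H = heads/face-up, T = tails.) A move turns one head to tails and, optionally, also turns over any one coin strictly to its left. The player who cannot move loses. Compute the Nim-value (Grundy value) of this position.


Coins: T H T H H H H H H H H H H H H T
Key fact: a single head at position k behaves exactly like a Nim heap of size k (turning it to T and optionally flipping a coin at j < k corresponds to moving the heap from k to j, or to 0), and heads combine as a disjunctive sum (two heads at the same place would cancel, matching j XOR j = 0). So the Nim-value is the XOR of the 1-indexed positions of the heads.
Face-up positions (1-indexed): [2, 4, 5, 6, 7, 8, 9, 10, 11, 12, 13, 14, 15]
XOR 0 with 2: 0 XOR 2 = 2
XOR 2 with 4: 2 XOR 4 = 6
XOR 6 with 5: 6 XOR 5 = 3
XOR 3 with 6: 3 XOR 6 = 5
XOR 5 with 7: 5 XOR 7 = 2
XOR 2 with 8: 2 XOR 8 = 10
XOR 10 with 9: 10 XOR 9 = 3
XOR 3 with 10: 3 XOR 10 = 9
XOR 9 with 11: 9 XOR 11 = 2
XOR 2 with 12: 2 XOR 12 = 14
XOR 14 with 13: 14 XOR 13 = 3
XOR 3 with 14: 3 XOR 14 = 13
XOR 13 with 15: 13 XOR 15 = 2
Nim-value = 2

2


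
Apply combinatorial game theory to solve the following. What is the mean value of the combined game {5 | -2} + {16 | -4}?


G1 = {5 | -2}, G2 = {16 | -4}
Each is a switch {a | b} with numbers a > b; its mean value is (a + b)/2, and mean value is additive over game sums: m(G1 + G2) = m(G1) + m(G2).
Mean of G1 = (5 + (-2))/2 = 3/2 = 3/2
Mean of G2 = (16 + (-4))/2 = 12/2 = 6
Mean of G1 + G2 = 3/2 + 6 = 15/2

15/2


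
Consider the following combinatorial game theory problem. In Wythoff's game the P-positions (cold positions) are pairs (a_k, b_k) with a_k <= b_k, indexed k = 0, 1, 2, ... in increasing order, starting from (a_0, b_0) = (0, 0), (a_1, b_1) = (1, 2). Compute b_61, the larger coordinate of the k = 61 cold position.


By Wythoff's theorem, a_k = floor(k * phi) and b_k = floor(k * phi^2) = a_k + k, where phi = (1 + sqrt(5))/2 is the golden ratio.
phi = (1 + sqrt(5))/2 = 1.618034
phi^2 = phi + 1 = 2.618034
k = 61
k * phi^2 = 61 * 2.618034 = 159.700073
b_61 = floor(k * phi^2) = 159 (check: a_61 + k = 98 + 61 = 159)

159


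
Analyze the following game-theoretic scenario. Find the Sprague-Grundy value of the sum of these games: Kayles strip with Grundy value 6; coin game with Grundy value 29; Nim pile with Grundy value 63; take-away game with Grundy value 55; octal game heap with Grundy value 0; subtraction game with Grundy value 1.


By the Sprague-Grundy theorem, the Grundy value of a sum of games is the XOR of individual Grundy values.
Kayles strip: Grundy value = 6. Running XOR: 0 XOR 6 = 6
coin game: Grundy value = 29. Running XOR: 6 XOR 29 = 27
Nim pile: Grundy value = 63. Running XOR: 27 XOR 63 = 36
take-away game: Grundy value = 55. Running XOR: 36 XOR 55 = 19
octal game heap: Grundy value = 0. Running XOR: 19 XOR 0 = 19
subtraction game: Grundy value = 1. Running XOR: 19 XOR 1 = 18
The combined Grundy value is 18.

18


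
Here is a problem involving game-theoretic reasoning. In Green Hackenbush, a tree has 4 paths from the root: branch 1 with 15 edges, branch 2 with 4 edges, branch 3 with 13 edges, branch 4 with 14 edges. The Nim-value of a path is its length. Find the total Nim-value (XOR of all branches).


The tree has 4 branches from the ground vertex.
In Green Hackenbush, the Nim-value of a simple path of length k is k.
Branch 1: length 15, Nim-value = 15
Branch 2: length 4, Nim-value = 4
Branch 3: length 13, Nim-value = 13
Branch 4: length 14, Nim-value = 14
Total Nim-value = XOR of all branch values:
0 XOR 15 = 15
15 XOR 4 = 11
11 XOR 13 = 6
6 XOR 14 = 8
Nim-value of the tree = 8

8


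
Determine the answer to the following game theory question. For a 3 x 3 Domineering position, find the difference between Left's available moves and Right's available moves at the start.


Board is 3 x 3 (rows x cols).
Left (vertical) placements: (rows-1) * cols = 2 * 3 = 6
Right (horizontal) placements: rows * (cols-1) = 3 * 2 = 6
Advantage = Left - Right = 6 - 6 = 0

0


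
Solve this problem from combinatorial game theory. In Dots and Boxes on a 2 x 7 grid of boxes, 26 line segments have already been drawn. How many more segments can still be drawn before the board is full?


Grid: 2 x 7 boxes, i.e. 3 rows and 8 columns of dots.
Horizontal edges: (rows + 1) * cols = 3 * 7 = 21
Vertical edges: rows * (cols + 1) = 2 * 8 = 16
Total edges: 21 + 16 = 37
Edges drawn: 26
Remaining: 37 - 26 = 11

11


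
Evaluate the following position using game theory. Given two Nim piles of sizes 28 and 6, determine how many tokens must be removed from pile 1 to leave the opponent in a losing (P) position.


Piles: 28 and 6
Current XOR: 28 XOR 6 = 26 (non-zero, so this is an N-position).
To make the XOR zero, we need to find a move that balances the piles.
For pile 1 (size 28): target = 28 XOR 26 = 6
We reduce pile 1 from 28 to 6.
Tokens removed: 28 - 6 = 22
Verification: 6 XOR 6 = 0

22


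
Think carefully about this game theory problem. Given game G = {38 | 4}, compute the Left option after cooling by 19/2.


Original game: {38 | 4} (a switch {a | b} with a > b).
Cooling by t (for t below the temperature (a - b)/2 = 17) taxes each move by t: {a | b} cooled by t is {a - t | b + t}.
Cooling amount: t = 19/2
Cooled Left option: 38 - 19/2 = 57/2
Cooled Right option: 4 + 19/2 = 27/2
Cooled game: {57/2 | 27/2}
Left option = 57/2

57/2


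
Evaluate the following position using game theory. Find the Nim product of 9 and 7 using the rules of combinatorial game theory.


Nim multiplication is bilinear over XOR: (u XOR v) * w = (u*w) XOR (v*w).
So we split each operand into its bit components and XOR the pairwise Nim products.
9 = 1 + 8 (as XOR of powers of 2).
7 = 1 + 2 + 4 (as XOR of powers of 2).
Using the standard Nim-product table on single bits:
  2*2 = 3,   2*4 = 8,   2*8 = 12,
  4*4 = 6,   4*8 = 11,  8*8 = 13,
and  1*x = x (identity), k*l = l*k (commutative).
Pairwise Nim products:
  1 * 1 = 1
  1 * 2 = 2
  1 * 4 = 4
  8 * 1 = 8
  8 * 2 = 12
  8 * 4 = 11
XOR them: 1 XOR 2 XOR 4 XOR 8 XOR 12 XOR 11 = 8.
Result: 9 * 7 = 8 (in Nim).

8


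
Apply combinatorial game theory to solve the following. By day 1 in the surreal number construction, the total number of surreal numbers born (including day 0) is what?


Day 0: {|} = 0 is born. Count = 1.
Day n: the number of surreal numbers born by day n is 2^(n+1) - 1.
By day 0: 2^1 - 1 = 1
By day 1: 2^2 - 1 = 3
By day 1: 3 surreal numbers.

3


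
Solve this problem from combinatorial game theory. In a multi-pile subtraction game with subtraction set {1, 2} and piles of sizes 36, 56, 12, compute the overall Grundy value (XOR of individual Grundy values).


Subtraction set: {1, 2}
For this subtraction set, G(n) = n mod 3 (period = max + 1 = 3).
Pile 1 (size 36): G(36) = 36 mod 3 = 0
Pile 2 (size 56): G(56) = 56 mod 3 = 2
Pile 3 (size 12): G(12) = 12 mod 3 = 0
Total Grundy value = XOR of all: 0 XOR 2 XOR 0 = 2

2


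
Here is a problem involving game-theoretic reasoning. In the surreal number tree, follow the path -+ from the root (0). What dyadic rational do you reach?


Sign expansion: -+
Rule: track bounds (lo, hi), initially (-inf, +inf). On '+', the current value becomes lo and we move to the simplest number in (value, hi): value + 1 if hi = +inf, otherwise the midpoint (value + hi)/2. On '-', the current value becomes hi and we move to value - 1 if lo = -inf, otherwise the midpoint (lo + value)/2.
Start at 0.
Step 1: sign = -, move left. Bounds: (-inf, 0). Value = -1
Step 2: sign = +, move right. Bounds: (-1, 0). Value = -1/2
The surreal number with sign expansion -+ is -1/2.

-1/2


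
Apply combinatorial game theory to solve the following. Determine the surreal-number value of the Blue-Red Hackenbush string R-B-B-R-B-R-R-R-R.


Edges (from ground): R-B-B-R-B-R-R-R-R
By Berlekamp's sign-expansion rule, a Blue-Red Hackenbush stalk has the value of the surreal number whose sign sequence is the edge sequence with B -> + and R -> -.
Sign sequence: -++-+----
Trace the sign expansion in the surreal number tree, starting from 0:
Edge 1: R (sign -) -> bounds (-inf, 0), value = -1
Edge 2: B (sign +) -> bounds (-1, 0), value = -1/2
Edge 3: B (sign +) -> bounds (-1/2, 0), value = -1/4
Edge 4: R (sign -) -> bounds (-1/2, -1/4), value = -3/8
Edge 5: B (sign +) -> bounds (-3/8, -1/4), value = -5/16
Edge 6: R (sign -) -> bounds (-3/8, -5/16), value = -11/32
Edge 7: R (sign -) -> bounds (-3/8, -11/32), value = -23/64
Edge 8: R (sign -) -> bounds (-3/8, -23/64), value = -47/128
Edge 9: R (sign -) -> bounds (-3/8, -47/128), value = -95/256
Game value = -95/256

-95/256


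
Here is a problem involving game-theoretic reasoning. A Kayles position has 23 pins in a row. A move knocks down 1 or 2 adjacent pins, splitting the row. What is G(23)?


Kayles: a move removes 1 or 2 adjacent pins from a contiguous row.
Removing pins from a row of k leaves two independent rows (a, b) with a + b = k - 1 (one pin) or a + b = k - 2 (two pins); an end removal gives a = 0.
By Sprague-Grundy, G(k) = mex{ G(a) XOR G(b) } over all these splits. G(0) = 0.
G(1): splits (0,0):0^0=0 -> mex({0}) = 1
G(2): splits (0,1):0^1=1 (0,0):0^0=0 -> mex({0, 1}) = 2
G(3): splits (0,2):0^2=2 (1,1):1^1=0 (0,1):0^1=1 -> mex({0, 1, 2}) = 3
G(4): splits (0,3):0^3=3 (1,2):1^2=3 (0,2):0^2=2 (1,1):1^1=0 -> mex({0, 2, 3}) = 1
G(5): splits (0,4):0^1=1 (1,3):1^3=2 (2,2):2^2=0 (0,3):0^3=3 (1,2):1^2=3 -> mex({0, 1, 2, 3}) = 4
G(6) = mex({0, 1, 2, 4}) = 3
G(7) = mex({0, 1, 3, 4, 5}) = 2
G(8) = mex({0, 2, 3, 5, 6}) = 1
G(9) = mex({0, 1, 2, 3, 6, 7}) = 4
G(10) = mex({0, 1, 3, 4, 5, 7}) = 2
G(11) = mex({0, 1, 2, 3, 4, 5}) = 6
G(12) = mex({0, 1, 2, 3, 5, 6, 7}) = 4
G(13) = mex({0, 2, 3, 4, 6, 7}) = 1
G(14) = mex({0, 1, 4, 5, 6, 7}) = 2
G(15) = mex({0, 1, 2, 3, 4, 5, 6}) = 7
G(16) = mex({0, 2, 3, 5, 6, 7}) = 1
G(17) = mex({0, 1, 2, 3, 5, 6, 7}) = 4
G(18) = mex({0, 1, 2, 4, 5, 6}) = 3
G(19) = mex({0, 1, 3, 4, 5, 7}) = 2
G(20) = mex({0, 2, 3, 4, 5, 6, 7}) = 1
G(21) = mex({0, 1, 2, 3, 5, 6, 7}) = 4
G(22) = mex({0, 1, 2, 3, 4, 5, 7}) = 6
G(23) = mex({0, 1, 2, 3, 4, 5, 6}) = 7
Therefore G(23) = 7.

7


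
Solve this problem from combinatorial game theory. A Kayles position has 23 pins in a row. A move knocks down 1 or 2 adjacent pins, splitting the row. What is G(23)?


Kayles: a move removes 1 or 2 adjacent pins from a contiguous row.
Removing pins from a row of k leaves two independent rows (a, b) with a + b = k - 1 (one pin) or a + b = k - 2 (two pins); an end removal gives a = 0.
By Sprague-Grundy, G(k) = mex{ G(a) XOR G(b) } over all these splits. G(0) = 0.
G(1): splits (0,0):0^0=0 -> mex({0}) = 1
G(2): splits (0,1):0^1=1 (0,0):0^0=0 -> mex({0, 1}) = 2
G(3): splits (0,2):0^2=2 (1,1):1^1=0 (0,1):0^1=1 -> mex({0, 1, 2}) = 3
G(4): splits (0,3):0^3=3 (1,2):1^2=3 (0,2):0^2=2 (1,1):1^1=0 -> mex({0, 2, 3}) = 1
G(5): splits (0,4):0^1=1 (1,3):1^3=2 (2,2):2^2=0 (0,3):0^3=3 (1,2):1^2=3 -> mex({0, 1, 2, 3}) = 4
G(6) = mex({0, 1, 2, 4}) = 3
G(7) = mex({0, 1, 3, 4, 5}) = 2
G(8) = mex({0, 2, 3, 5, 6}) = 1
G(9) = mex({0, 1, 2, 3, 6, 7}) = 4
G(10) = mex({0, 1, 3, 4, 5, 7}) = 2
G(11) = mex({0, 1, 2, 3, 4, 5}) = 6
G(12) = mex({0, 1, 2, 3, 5, 6, 7}) = 4
G(13) = mex({0, 2, 3, 4, 6, 7}) = 1
G(14) = mex({0, 1, 4, 5, 6, 7}) = 2
G(15) = mex({0, 1, 2, 3, 4, 5, 6}) = 7
G(16) = mex({0, 2, 3, 5, 6, 7}) = 1
G(17) = mex({0, 1, 2, 3, 5, 6, 7}) = 4
G(18) = mex({0, 1, 2, 4, 5, 6}) = 3
G(19) = mex({0, 1, 3, 4, 5, 7}) = 2
G(20) = mex({0, 2, 3, 4, 5, 6, 7}) = 1
G(21) = mex({0, 1, 2, 3, 5, 6, 7}) = 4
G(22) = mex({0, 1, 2, 3, 4, 5, 7}) = 6
G(23) = mex({0, 1, 2, 3, 4, 5, 6}) = 7
Therefore G(23) = 7.

7


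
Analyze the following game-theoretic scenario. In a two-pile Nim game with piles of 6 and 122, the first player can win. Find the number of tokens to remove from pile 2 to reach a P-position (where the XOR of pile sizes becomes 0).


Piles: 6 and 122
Current XOR: 6 XOR 122 = 124 (non-zero, so this is an N-position).
To make the XOR zero, we need to find a move that balances the piles.
For pile 2 (size 122): target = 122 XOR 124 = 6
We reduce pile 2 from 122 to 6.
Tokens removed: 122 - 6 = 116
Verification: 6 XOR 6 = 0

116


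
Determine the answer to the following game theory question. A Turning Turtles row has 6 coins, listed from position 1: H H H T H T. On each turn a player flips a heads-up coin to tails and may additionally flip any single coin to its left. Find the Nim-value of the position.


Coins: H H H T H T
Key fact: a single head at position k behaves exactly like a Nim heap of size k (turning it to T and optionally flipping a coin at j < k corresponds to moving the heap from k to j, or to 0), and heads combine as a disjunctive sum (two heads at the same place would cancel, matching j XOR j = 0). So the Nim-value is the XOR of the 1-indexed positions of the heads.
Face-up positions (1-indexed): [1, 2, 3, 5]
XOR 0 with 1: 0 XOR 1 = 1
XOR 1 with 2: 1 XOR 2 = 3
XOR 3 with 3: 3 XOR 3 = 0
XOR 0 with 5: 0 XOR 5 = 5
Nim-value = 5

5


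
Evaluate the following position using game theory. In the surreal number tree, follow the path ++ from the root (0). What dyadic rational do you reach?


Sign expansion: ++
Rule: track bounds (lo, hi), initially (-inf, +inf). On '+', the current value becomes lo and we move to the simplest number in (value, hi): value + 1 if hi = +inf, otherwise the midpoint (value + hi)/2. On '-', the current value becomes hi and we move to value - 1 if lo = -inf, otherwise the midpoint (lo + value)/2.
Start at 0.
Step 1: sign = +, move right. Bounds: (0, +inf). Value = 1
Step 2: sign = +, move right. Bounds: (1, +inf). Value = 2
The surreal number with sign expansion ++ is 2.

2


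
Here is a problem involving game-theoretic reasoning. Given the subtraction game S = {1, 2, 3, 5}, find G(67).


The subtraction set is S = {1, 2, 3, 5}.
G(k) = mex{ G(k - s) : s in S, s <= k }. We compute iteratively: G(0) = 0.
G(1) = mex({0}) = 1
G(2) = mex({0, 1}) = 2
G(3) = mex({0, 1, 2}) = 3
G(4) = mex({1, 2, 3}) = 0
G(5) = mex({0, 2, 3}) = 1
G(6) = mex({0, 1, 3}) = 2
G(7) = mex({0, 1, 2}) = 3
G(8) = mex({1, 2, 3}) = 0
Observe that G(4)..G(8) = 0, 1, 2, 3, 0 repeats G(0)..G(4) = 0, 1, 2, 3, 0.
For k >= max(S) = 5, G(k) is determined by the previous 5 values G(k-5)..G(k-1); a window of 5 consecutive values has recurred shifted by 4, so by induction G(k + 4) = G(k) for all k >= 0: the sequence is periodic from the start with period 4.
One period: G(0..3) = 0, 1, 2, 3.
67 mod 4 = 3, so G(67) = G(3) = 3.

3


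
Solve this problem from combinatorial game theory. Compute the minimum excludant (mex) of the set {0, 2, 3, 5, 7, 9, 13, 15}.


Set = {0, 2, 3, 5, 7, 9, 13, 15}
0 is in the set.
1 is NOT in the set. This is the mex.
mex = 1

1


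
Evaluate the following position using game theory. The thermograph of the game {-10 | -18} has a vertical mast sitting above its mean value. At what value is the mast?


Game = {-10 | -18}, a switch {a | b} with numbers a > b.
Its thermograph has left wall a - t and right wall b + t, which meet at t = (a - b)/2, where both equal (a + b)/2. So the mast (mean value) is at (a + b)/2.
Mean = (-10 + (-18))/2 = -28/2 = -14

-14


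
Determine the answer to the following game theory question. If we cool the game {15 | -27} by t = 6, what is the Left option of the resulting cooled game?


Original game: {15 | -27} (a switch {a | b} with a > b).
Cooling by t (for t below the temperature (a - b)/2 = 21) taxes each move by t: {a | b} cooled by t is {a - t | b + t}.
Cooling amount: t = 6
Cooled Left option: 15 - 6 = 9
Cooled Right option: -27 + 6 = -21
Cooled game: {9 | -21}
Left option = 9

9
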